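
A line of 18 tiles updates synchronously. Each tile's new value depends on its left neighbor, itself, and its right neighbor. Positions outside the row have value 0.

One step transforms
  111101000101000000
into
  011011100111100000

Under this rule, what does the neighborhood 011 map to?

At position 0 the neighborhood is 011; the next row has 0 there.

0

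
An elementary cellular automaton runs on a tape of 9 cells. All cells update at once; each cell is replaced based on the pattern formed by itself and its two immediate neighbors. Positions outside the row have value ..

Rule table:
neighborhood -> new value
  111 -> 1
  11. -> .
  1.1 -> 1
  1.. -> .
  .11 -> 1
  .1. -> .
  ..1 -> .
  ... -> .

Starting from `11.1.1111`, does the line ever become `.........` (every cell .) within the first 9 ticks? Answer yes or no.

1.1.1111.
.1.1111..
..1111...
..111....
..11.....
..1......
.........
all cells are . at tick 7

yes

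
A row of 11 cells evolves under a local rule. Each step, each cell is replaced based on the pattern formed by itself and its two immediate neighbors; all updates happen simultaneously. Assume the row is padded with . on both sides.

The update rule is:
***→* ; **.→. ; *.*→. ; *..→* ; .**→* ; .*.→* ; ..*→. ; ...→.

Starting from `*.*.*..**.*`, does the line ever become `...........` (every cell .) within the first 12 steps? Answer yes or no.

*.*.**.*..*
*.*.*..**.*  (repeats step 0; period 2)
step 12: *.*.*..**.*
step 12 is *.*.*..**.*, still not uniform .

no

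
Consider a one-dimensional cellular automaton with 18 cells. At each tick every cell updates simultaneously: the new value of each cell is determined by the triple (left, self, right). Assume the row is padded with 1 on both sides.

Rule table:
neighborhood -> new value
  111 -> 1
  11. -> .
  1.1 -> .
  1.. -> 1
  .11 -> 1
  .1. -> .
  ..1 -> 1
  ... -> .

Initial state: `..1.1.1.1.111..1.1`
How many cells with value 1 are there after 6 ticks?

tick 1: 11........11.11..1
tick 2: 1.1......11..1.111
tick 3: ...1....11.11..111
tick 4: 1.1.1..11..1.11111
tick 5: .....111.11..11111
tick 6: 1...111..1.1111111
count of 1: 12

12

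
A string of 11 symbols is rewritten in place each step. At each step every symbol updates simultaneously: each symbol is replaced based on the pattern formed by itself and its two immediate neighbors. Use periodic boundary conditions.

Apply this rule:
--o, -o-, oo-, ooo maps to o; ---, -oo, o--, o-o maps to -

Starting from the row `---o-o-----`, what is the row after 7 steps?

-o-o-o-oo-o

--oo-o-----
-o-o-o-----
oo-o-o-----
-o-o-o----o
-o-o-o---oo
-o-o-o--o-o
-o-o-o-oo-o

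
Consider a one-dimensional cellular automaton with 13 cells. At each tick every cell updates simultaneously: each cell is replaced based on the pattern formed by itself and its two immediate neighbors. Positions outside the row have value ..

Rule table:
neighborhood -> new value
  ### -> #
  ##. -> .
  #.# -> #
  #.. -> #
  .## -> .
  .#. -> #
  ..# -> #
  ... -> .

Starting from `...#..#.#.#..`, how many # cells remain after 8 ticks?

11

..##########.
.#.########.#
###.######.##
.#.#.####.#..
#####.##.###.
.###.#..#.#.#
#.#.#########
####.#######.
count of #: 11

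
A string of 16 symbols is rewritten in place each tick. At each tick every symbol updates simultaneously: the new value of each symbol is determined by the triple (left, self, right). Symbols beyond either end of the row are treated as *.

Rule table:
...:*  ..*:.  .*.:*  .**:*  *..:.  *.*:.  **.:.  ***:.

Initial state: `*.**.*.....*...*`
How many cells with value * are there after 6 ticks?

7

tick 1: ..*..*.***.*.*.*
tick 2: ..*..*.*...*.*.*
tick 3: ..*..*.*.*.*.*.*
tick 4: ..*..*.*.*.*.*.*  (fixed point — unchanged through tick 6)
count of *: 7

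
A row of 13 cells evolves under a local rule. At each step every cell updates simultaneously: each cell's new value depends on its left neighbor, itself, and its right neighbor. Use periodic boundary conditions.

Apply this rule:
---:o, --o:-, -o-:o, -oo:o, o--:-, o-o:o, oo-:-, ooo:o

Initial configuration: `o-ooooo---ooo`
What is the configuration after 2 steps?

-ooooo--o-ooo
ooooo---oooo-

ooooo---oooo-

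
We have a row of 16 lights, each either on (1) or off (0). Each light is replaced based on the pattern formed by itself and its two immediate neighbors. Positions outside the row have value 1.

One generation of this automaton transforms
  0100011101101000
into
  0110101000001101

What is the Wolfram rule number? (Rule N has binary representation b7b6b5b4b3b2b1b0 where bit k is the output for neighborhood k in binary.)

150

position 6: 111 → 1  (bit 7 = 1)
position 7: 110 → 0  (bit 6 = 0)
position 0: 101 → 0  (bit 5 = 0)
position 2: 100 → 1  (bit 4 = 1)
position 5: 011 → 0  (bit 3 = 0)
position 1: 010 → 1  (bit 2 = 1)
position 4: 001 → 1  (bit 1 = 1)
position 3: 000 → 0  (bit 0 = 0)
bits b7..b0 = 10010110 = 150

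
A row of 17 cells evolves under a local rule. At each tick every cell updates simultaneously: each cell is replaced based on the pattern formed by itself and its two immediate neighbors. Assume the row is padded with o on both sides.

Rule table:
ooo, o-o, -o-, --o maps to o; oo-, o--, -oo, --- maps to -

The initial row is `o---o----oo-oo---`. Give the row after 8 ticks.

-oo-oo---o-oooooo

---oo---o--o----o
--o----oo-oo---o-
-oo---o--o----ooo
o----oo-oo---o-oo
----o--o----ooo-o
---oo-oo---o-o-o-
--o--o----ooooooo
-oo-oo---o-oooooo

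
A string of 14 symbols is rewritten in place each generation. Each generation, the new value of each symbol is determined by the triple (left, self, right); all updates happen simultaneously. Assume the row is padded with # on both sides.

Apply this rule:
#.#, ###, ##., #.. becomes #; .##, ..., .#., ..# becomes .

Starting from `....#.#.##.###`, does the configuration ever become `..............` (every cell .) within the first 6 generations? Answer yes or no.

#....#.#.##.##
##....#.#.##.#
###....#.#.##.
####....#.#.##
#####....#.#.#
######....#.#.
generation 6 is ######....#.#., still not uniform .

no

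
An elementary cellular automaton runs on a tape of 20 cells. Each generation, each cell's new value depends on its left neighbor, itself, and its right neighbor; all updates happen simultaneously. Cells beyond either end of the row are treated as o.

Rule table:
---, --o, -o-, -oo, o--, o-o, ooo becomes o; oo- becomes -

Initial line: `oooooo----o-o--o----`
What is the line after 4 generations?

oo-ooooooooooooooooo

ooooo-oooooooooooooo
oooo-ooooooooooooooo
ooo-oooooooooooooooo
oo-ooooooooooooooooo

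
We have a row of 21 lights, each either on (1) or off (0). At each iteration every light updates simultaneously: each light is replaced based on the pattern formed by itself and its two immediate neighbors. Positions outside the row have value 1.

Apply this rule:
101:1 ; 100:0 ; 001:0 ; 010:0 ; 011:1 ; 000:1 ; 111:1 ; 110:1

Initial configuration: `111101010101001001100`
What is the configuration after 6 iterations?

111111110101111111100

111110101010000001100
111111010100111101100
111111101000111111100
111111110010111111100
111111110001111111100
111111110101111111100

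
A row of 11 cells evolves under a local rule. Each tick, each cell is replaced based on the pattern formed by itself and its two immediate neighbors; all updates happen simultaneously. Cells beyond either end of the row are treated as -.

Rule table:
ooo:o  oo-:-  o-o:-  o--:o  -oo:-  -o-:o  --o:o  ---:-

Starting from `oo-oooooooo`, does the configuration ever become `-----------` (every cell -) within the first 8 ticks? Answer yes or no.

no

----oooooo-
---o-oooo-o
--oo--oo--o
-o--oo--ooo
oooo--oo-o-
-oo-oo---oo
o-----o-o--
oo---oo-oo-
tick 8 is oo---oo-oo-, still not uniform -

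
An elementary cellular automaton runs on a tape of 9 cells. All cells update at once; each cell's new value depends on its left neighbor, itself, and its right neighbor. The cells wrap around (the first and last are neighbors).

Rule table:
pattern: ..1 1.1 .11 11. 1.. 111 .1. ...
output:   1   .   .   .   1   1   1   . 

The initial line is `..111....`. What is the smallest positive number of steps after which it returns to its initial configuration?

7

.1.1.1...
11.1.11..
...1...11
1.111.1..
1..1..111
.11111.11
..111....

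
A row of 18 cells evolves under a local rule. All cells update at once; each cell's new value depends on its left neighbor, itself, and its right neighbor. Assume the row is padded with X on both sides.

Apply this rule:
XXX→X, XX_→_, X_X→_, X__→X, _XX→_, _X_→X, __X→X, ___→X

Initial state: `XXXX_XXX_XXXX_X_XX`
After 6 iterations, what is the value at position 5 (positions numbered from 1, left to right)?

X

XXX___X___XX__X__X
XX_XXXXXXX__XXXXX_
X___XXXXX_XX_XXX__
_XXX_XXX______X_XX
__X___X_XXXXXXX__X
XXXXXXX__XXXXX_XX_
position 5 holds X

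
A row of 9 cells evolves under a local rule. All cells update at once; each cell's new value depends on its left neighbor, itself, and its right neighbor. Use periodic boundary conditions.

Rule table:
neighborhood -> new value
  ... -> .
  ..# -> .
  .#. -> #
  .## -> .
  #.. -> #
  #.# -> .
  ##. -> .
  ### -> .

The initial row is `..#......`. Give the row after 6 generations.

........#

..##.....
....#....
....##...
......#..
......##.
........#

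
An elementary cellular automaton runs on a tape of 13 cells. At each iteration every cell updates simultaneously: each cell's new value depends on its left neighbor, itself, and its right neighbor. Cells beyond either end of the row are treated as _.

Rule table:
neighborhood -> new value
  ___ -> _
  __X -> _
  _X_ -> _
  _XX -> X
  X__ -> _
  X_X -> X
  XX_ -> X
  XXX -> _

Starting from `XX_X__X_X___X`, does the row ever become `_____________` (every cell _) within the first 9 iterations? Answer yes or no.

iteration 1: XXX____X_____
iteration 2: X_X__________
iteration 3: _X___________
iteration 4: _____________
all cells are _ at iteration 4

yes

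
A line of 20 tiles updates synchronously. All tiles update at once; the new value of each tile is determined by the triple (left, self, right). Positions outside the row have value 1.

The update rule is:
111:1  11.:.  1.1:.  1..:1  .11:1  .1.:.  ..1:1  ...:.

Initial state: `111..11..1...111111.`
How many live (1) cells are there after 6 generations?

12

11.111.11.1.111111..
1..11..1....11111.11
.111.11.1..11111..11
.11..1...111111.1111
.1.11.1.111111..1111
...1....11111.111111
count of 1: 12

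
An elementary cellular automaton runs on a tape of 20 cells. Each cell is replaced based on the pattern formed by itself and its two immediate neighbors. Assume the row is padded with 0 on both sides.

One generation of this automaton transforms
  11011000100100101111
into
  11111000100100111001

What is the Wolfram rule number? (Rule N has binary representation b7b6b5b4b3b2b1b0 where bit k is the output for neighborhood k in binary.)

108

position 17: 111 → 0  (bit 7 = 0)
position 1: 110 → 1  (bit 6 = 1)
position 2: 101 → 1  (bit 5 = 1)
position 5: 100 → 0  (bit 4 = 0)
position 0: 011 → 1  (bit 3 = 1)
position 8: 010 → 1  (bit 2 = 1)
position 7: 001 → 0  (bit 1 = 0)
position 6: 000 → 0  (bit 0 = 0)
bits b7..b0 = 01101100 = 108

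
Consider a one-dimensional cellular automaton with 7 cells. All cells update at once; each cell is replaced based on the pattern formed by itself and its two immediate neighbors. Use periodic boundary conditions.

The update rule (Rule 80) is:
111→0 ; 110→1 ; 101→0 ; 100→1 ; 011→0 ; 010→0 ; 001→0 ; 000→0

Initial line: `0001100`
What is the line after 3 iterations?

0000110
0000011
1000001

1000001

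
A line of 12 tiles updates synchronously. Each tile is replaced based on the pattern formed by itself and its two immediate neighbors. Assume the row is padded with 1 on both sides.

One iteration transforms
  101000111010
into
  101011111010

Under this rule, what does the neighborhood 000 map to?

At position 4 the neighborhood is 000; the next row has 1 there.

1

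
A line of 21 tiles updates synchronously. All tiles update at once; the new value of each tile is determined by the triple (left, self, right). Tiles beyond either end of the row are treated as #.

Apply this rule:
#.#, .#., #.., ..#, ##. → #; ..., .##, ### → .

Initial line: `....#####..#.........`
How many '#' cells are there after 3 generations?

11

#..#....#####.......#
#####..#....##.....#.
....#####..#.##...###
count of #: 11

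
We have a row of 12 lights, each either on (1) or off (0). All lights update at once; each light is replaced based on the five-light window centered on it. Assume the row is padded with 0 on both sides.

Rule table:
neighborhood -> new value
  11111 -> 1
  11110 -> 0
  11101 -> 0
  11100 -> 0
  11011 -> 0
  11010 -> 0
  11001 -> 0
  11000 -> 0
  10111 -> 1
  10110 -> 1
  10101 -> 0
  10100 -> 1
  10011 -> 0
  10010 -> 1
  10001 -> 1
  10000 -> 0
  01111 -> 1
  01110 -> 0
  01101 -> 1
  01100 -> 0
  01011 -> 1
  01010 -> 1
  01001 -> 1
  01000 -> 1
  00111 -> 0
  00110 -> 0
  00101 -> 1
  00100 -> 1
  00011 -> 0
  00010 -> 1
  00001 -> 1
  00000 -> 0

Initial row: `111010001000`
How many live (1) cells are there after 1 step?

000011111100
count of 1: 6

6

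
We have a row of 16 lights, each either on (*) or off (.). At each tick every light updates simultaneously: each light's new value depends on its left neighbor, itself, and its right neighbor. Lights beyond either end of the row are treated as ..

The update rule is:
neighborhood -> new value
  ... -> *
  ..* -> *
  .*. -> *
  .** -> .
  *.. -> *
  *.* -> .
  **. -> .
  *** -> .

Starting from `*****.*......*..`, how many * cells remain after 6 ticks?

6

tick 1: ......**********
tick 2: ******..........
tick 3: ......**********  (repeats tick 1; period 2)
tick 6: ******..........
count of *: 6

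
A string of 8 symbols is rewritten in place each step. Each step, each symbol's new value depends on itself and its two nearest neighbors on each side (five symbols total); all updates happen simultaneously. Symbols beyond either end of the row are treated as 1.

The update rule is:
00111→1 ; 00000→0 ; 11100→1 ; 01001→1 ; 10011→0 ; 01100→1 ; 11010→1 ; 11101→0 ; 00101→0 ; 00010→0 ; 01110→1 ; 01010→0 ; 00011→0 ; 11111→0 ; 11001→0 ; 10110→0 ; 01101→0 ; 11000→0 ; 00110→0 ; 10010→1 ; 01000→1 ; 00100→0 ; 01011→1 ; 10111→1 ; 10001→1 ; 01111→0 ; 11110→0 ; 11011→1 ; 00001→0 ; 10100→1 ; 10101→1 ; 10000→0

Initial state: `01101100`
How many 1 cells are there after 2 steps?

10010100
10100110
count of 1: 4

4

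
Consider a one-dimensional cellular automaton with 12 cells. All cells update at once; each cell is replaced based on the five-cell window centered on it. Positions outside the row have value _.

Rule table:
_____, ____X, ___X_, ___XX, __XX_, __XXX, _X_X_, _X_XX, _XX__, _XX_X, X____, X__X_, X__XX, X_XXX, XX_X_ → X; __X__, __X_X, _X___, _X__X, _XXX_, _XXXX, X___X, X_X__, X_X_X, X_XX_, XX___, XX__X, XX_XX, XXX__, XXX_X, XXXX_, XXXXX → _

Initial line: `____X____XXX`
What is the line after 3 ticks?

XXXX__XXXX__
X____XX____X
__XXXXX_XXX_

__XXXXX_XXX_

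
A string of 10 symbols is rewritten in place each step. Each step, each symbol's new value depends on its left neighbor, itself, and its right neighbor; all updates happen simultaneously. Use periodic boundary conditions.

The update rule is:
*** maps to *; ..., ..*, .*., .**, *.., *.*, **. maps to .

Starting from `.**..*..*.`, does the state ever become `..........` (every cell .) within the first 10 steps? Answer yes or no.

..........
all cells are . at step 1

yes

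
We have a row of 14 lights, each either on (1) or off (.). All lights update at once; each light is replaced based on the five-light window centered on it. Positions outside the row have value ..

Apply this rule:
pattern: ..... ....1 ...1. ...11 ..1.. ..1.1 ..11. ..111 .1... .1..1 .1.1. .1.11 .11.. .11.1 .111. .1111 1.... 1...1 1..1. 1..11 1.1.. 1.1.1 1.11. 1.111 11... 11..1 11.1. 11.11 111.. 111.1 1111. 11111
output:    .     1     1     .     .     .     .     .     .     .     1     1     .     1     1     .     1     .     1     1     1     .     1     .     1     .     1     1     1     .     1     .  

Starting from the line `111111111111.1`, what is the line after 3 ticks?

......1..111.1

..........1.11
........11.11.
......1..111.1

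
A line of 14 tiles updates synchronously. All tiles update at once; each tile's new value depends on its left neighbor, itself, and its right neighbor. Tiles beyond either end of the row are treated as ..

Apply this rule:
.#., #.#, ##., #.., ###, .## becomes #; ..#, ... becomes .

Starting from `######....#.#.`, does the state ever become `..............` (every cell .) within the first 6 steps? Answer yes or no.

no

step 1: #######...####
step 2: ########..####
step 3: #########.####
step 4: ##############
step 5: ##############  (fixed point — unchanged through step 6)
step 6 is ##############, still not uniform .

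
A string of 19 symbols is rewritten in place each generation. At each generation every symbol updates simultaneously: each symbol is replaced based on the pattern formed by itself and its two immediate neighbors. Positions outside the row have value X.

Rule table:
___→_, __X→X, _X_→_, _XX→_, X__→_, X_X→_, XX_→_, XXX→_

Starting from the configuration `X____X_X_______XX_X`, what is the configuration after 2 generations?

___X_________X____X

____X_________X____
___X_________X____X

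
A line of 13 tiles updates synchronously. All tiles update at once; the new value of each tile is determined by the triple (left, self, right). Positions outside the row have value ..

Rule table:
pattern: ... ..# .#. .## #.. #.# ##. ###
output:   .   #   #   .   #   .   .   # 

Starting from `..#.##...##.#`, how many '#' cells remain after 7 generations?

.##...#.#...#
#..#.##.##.##
####.........
.##.#........
#...##.......
##.#..#......
...#####.....
count of #: 5

5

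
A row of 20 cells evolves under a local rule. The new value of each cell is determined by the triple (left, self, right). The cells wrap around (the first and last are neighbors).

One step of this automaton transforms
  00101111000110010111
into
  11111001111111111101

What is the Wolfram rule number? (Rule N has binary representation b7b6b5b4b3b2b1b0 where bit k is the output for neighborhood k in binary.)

position 5: 111 → 0  (bit 7 = 0)
position 7: 110 → 1  (bit 6 = 1)
position 3: 101 → 1  (bit 5 = 1)
position 0: 100 → 1  (bit 4 = 1)
position 4: 011 → 1  (bit 3 = 1)
position 2: 010 → 1  (bit 2 = 1)
position 1: 001 → 1  (bit 1 = 1)
position 9: 000 → 1  (bit 0 = 1)
bits b7..b0 = 01111111 = 127

127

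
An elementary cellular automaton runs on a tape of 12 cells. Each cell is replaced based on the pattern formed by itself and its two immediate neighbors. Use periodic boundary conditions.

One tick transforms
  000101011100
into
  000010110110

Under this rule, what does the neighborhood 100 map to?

At position 10 the neighborhood is 100; the next row has 1 there.

1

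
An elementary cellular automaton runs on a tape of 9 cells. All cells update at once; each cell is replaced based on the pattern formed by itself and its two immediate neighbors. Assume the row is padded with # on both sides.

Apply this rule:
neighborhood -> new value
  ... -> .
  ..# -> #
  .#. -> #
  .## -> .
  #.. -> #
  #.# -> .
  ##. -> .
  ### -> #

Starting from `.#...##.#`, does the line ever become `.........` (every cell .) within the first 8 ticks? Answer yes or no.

.##.#....
....##..#
#..#..##.
.#####...
..###.#.#
##.#..#..
#..######
.##.#####
tick 8 is .##.#####, still not uniform .

no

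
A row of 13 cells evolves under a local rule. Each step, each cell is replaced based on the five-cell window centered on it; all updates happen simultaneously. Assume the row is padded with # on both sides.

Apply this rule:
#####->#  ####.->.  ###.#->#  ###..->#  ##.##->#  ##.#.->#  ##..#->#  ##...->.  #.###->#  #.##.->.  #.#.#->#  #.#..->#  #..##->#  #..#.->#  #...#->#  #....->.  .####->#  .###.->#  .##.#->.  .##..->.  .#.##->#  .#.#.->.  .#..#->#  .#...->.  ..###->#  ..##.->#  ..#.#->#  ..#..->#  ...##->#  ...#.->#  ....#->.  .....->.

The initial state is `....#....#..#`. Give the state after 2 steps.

...##...#####
.###..#######

.###..#######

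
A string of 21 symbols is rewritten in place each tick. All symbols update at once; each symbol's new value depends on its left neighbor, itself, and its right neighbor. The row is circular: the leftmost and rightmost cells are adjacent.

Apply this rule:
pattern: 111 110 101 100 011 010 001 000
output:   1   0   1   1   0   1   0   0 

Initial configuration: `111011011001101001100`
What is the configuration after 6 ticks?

001101111011011000101

010100100100011100010
011110110110001010011
101101001001001111000
110011101101100110100
001001010010010001110
001101111011011000101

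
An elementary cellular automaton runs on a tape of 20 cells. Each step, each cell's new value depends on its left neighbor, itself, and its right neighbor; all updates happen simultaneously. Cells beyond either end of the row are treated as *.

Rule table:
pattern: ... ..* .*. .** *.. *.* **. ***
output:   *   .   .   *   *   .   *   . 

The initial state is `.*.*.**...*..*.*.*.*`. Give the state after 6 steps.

.***.*****.....*.*.*

.....****..*.......*
****.*..**..******.*
...*..*.***.*....*.*
**..*...*.*..***...*
.**..**....*.*.***.*
.***.*****.....*.*.*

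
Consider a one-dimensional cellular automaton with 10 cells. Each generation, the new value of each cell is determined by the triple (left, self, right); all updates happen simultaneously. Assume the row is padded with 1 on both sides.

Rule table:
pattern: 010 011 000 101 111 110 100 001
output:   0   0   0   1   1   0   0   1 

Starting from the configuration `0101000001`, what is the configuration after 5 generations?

1010000010
0100000101
1000001010
0000010101
0000101010

0000101010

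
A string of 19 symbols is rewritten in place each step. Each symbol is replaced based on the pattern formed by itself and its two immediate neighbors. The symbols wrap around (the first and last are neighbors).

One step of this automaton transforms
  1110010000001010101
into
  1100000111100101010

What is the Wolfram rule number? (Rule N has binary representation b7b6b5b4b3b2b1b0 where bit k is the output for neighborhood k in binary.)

161

position 0: 111 → 1  (bit 7 = 1)
position 2: 110 → 0  (bit 6 = 0)
position 13: 101 → 1  (bit 5 = 1)
position 3: 100 → 0  (bit 4 = 0)
position 18: 011 → 0  (bit 3 = 0)
position 5: 010 → 0  (bit 2 = 0)
position 4: 001 → 0  (bit 1 = 0)
position 7: 000 → 1  (bit 0 = 1)
bits b7..b0 = 10100001 = 161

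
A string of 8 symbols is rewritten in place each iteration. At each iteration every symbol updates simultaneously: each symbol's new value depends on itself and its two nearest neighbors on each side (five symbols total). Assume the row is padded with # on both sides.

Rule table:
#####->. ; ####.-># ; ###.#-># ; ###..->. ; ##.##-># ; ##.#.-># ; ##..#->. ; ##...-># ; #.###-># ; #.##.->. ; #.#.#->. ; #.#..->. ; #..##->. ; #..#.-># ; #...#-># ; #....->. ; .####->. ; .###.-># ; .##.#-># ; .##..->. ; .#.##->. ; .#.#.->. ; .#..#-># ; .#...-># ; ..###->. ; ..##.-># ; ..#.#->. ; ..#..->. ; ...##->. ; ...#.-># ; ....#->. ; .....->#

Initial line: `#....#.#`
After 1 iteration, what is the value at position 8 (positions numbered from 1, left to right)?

iteration 1: .#..#..#
position 8 holds #

#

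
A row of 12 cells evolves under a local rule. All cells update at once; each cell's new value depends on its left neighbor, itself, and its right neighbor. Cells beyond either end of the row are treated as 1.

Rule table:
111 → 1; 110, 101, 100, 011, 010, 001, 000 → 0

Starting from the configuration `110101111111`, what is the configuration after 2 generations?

000000011111

100000111111
000000011111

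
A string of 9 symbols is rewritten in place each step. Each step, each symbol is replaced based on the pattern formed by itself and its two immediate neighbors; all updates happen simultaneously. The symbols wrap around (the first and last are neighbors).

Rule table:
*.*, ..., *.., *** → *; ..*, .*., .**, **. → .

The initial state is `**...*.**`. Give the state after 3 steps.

..*..*..*

*.**..*.*
.*..*..*.
..*..*..*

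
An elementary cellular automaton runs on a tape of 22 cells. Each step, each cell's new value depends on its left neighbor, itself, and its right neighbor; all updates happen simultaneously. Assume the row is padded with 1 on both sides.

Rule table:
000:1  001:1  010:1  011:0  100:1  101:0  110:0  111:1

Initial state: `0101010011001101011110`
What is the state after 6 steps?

0010111110011011011111

step 1: 0101011100110001001100
step 2: 0101001011001111110011
step 3: 0101111000110111101101
step 4: 0100110111000011000000
step 5: 0111000010111100111111
step 6: 0010111110011011011111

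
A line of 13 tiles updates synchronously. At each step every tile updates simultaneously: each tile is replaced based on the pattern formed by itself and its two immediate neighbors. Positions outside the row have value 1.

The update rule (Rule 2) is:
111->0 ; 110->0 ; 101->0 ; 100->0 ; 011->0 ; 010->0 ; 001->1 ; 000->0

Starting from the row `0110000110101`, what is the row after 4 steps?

0001000000100

0000001000000
0000010000001
0000100000010
0001000000100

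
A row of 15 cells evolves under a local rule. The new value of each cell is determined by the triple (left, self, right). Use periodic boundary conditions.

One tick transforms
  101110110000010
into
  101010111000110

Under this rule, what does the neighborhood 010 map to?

1

At position 0 the neighborhood is 010; the next row has 1 there.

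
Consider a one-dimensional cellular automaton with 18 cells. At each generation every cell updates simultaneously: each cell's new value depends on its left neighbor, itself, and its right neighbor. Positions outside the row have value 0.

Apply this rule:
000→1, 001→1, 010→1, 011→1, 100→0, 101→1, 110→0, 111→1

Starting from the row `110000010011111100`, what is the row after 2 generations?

100111110111111001
101111101111110011

101111101111110011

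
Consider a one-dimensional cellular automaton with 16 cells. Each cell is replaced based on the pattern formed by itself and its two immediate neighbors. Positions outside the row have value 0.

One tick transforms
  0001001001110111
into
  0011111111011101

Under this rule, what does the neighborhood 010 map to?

At position 3 the neighborhood is 010; the next row has 1 there.

1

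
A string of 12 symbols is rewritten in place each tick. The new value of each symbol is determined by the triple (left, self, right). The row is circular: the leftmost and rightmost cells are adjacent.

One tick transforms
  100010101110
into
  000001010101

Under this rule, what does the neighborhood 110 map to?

At position 10 the neighborhood is 110; the next row has 0 there.

0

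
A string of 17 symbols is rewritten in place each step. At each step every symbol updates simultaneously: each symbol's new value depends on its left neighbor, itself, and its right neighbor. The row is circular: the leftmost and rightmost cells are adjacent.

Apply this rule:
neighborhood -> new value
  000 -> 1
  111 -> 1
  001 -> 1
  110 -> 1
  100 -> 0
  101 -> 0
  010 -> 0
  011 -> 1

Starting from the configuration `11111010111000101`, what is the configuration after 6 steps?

step 1: 11111000111011001
step 2: 11111011111011011
step 3: 11111011111011011  (fixed point — unchanged through step 6)

11111011111011011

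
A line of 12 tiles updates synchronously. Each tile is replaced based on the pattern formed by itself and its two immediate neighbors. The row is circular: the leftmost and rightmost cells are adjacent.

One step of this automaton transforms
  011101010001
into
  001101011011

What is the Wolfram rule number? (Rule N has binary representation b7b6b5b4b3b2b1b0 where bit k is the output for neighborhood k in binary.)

214

position 2: 111 → 1  (bit 7 = 1)
position 3: 110 → 1  (bit 6 = 1)
position 0: 101 → 0  (bit 5 = 0)
position 8: 100 → 1  (bit 4 = 1)
position 1: 011 → 0  (bit 3 = 0)
position 5: 010 → 1  (bit 2 = 1)
position 10: 001 → 1  (bit 1 = 1)
position 9: 000 → 0  (bit 0 = 0)
bits b7..b0 = 11010110 = 214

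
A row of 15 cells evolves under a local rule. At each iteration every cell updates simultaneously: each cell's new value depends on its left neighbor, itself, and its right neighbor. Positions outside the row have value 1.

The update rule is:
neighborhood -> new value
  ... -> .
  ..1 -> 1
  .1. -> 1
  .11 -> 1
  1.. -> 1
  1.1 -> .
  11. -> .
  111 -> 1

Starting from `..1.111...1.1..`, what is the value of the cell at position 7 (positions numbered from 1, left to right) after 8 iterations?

1

iteration 1: 111.11.1.11.111
iteration 2: 11..1..1.1..111
iteration 3: 1.111111.111111
iteration 4: ..11111..111111
iteration 5: 111111.11111111
iteration 6: 11111..11111111
iteration 7: 1111.1111111111
iteration 8: 111..1111111111
position 7 holds 1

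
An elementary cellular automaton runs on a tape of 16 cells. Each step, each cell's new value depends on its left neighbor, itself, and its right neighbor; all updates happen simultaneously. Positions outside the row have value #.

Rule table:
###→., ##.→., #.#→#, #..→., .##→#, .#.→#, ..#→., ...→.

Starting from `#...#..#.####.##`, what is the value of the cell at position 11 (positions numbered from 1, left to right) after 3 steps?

....#..###...##.
....#..#.....#.#
....#..#.....###
position 11 holds .

.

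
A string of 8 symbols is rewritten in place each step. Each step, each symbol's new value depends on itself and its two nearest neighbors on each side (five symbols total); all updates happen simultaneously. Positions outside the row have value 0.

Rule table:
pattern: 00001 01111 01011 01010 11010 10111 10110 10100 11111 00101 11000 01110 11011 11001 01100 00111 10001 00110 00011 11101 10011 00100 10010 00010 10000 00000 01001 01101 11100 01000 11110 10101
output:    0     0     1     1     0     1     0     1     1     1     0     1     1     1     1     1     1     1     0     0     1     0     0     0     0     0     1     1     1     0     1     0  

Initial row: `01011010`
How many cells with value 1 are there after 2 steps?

step 1: 01101010
step 2: 01100110
count of 1: 4

4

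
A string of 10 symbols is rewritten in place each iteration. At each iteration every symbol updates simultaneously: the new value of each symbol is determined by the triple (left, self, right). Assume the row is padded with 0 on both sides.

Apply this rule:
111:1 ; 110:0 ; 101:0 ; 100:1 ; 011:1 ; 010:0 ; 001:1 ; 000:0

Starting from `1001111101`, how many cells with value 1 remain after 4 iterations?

iteration 1: 0111111000
iteration 2: 1111110100
iteration 3: 1111100010
iteration 4: 1111010101
count of 1: 7

7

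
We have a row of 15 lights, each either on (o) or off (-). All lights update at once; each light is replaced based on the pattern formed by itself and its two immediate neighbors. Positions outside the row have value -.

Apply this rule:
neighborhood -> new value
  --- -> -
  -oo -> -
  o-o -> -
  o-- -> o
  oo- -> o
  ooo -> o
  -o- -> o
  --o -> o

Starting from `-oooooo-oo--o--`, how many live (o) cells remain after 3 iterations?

12

o-ooooo--ooooo-
o--oooooo-ooooo
ooo-ooooo--oooo
count of o: 12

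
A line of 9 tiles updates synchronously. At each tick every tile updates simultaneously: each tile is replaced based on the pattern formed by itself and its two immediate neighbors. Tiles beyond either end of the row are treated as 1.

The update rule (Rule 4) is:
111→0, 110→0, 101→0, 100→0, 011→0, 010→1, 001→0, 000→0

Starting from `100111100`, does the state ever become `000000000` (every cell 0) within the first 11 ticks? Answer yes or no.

yes

000000000
all cells are 0 at tick 1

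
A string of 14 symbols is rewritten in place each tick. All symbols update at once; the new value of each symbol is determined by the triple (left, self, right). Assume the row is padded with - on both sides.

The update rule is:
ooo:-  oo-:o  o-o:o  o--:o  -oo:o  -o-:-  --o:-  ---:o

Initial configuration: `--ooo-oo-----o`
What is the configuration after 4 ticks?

o-o------oo-o-

tick 1: o-o-oooooooo--
tick 2: -o-oo------ooo
tick 3: --oooooooo-o-o
tick 4: o-o------oo-o-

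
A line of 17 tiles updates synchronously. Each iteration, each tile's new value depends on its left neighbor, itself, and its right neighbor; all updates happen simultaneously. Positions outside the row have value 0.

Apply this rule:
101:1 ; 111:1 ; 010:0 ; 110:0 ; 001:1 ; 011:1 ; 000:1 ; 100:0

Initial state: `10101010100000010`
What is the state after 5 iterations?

01010101001111100
10101010011111001
01010100111110010
10101001111100100
01010011111001001

01010011111001001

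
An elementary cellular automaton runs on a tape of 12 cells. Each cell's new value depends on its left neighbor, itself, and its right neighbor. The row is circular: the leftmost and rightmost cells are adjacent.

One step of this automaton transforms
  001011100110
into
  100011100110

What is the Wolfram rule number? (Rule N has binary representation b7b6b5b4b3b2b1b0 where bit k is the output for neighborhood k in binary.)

position 5: 111 → 1  (bit 7 = 1)
position 6: 110 → 1  (bit 6 = 1)
position 3: 101 → 0  (bit 5 = 0)
position 7: 100 → 0  (bit 4 = 0)
position 4: 011 → 1  (bit 3 = 1)
position 2: 010 → 0  (bit 2 = 0)
position 1: 001 → 0  (bit 1 = 0)
position 0: 000 → 1  (bit 0 = 1)
bits b7..b0 = 11001001 = 201

201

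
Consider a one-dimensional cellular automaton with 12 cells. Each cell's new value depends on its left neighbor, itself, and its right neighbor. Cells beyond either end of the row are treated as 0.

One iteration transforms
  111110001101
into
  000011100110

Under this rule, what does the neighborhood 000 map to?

1

At position 6 the neighborhood is 000; the next row has 1 there.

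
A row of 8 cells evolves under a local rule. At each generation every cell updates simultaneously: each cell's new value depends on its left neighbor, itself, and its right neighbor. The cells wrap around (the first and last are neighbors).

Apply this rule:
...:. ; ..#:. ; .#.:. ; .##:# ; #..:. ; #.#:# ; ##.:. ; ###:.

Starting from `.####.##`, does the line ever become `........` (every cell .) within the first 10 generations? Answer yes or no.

generation 1: ##...##.
generation 2: #....#.#
generation 3: ......##
generation 4: ......#.
generation 5: ........
all cells are . at generation 5

yes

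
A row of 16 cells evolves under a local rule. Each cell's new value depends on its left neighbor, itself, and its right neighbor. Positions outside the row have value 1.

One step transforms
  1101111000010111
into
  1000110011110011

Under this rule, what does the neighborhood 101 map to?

At position 2 the neighborhood is 101; the next row has 0 there.

0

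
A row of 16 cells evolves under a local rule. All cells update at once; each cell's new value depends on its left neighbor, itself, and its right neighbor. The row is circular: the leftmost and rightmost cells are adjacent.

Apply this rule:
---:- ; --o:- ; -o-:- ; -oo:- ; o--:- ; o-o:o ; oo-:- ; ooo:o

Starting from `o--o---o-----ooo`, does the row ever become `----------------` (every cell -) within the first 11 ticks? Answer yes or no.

yes

tick 1: --------------oo
tick 2: ----------------
all cells are - at tick 2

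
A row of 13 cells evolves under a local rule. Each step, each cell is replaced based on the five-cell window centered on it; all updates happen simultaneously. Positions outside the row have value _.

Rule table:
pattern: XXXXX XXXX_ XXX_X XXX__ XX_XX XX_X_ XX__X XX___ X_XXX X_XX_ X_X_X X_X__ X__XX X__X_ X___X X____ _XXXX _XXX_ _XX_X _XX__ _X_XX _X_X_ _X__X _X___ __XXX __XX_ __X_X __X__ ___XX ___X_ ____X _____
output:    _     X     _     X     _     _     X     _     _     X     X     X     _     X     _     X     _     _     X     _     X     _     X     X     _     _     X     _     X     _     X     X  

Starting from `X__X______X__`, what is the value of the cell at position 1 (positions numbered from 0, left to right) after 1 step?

X

_XX_XXXXX__XX
position 1 holds X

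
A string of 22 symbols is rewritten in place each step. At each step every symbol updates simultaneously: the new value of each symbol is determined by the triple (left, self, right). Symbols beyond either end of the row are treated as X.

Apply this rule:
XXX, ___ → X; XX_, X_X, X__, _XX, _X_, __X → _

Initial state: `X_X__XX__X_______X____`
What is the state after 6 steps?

___________XXXXX___XX_
_XXXXXXXXX__XXX__X____
__XXXXXXX____X_____XX_
___XXXXX__XX___XXX____
_X__XXX______X__X__XX_
_____X__XXXX__________

_____X__XXXX__________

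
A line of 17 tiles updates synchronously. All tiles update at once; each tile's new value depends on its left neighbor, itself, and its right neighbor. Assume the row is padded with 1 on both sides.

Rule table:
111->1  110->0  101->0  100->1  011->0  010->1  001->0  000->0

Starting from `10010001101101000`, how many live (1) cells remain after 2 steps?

3

01011000000001100
01000100000000010
count of 1: 3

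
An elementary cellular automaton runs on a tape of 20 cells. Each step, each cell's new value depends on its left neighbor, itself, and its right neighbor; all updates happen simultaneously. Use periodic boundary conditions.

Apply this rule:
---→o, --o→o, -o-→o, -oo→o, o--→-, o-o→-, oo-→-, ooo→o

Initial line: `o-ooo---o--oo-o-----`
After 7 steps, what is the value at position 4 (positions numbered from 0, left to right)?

o-oo--ooo-oo--o-oooo
--o--ooo--o--oo-oooo
-oo-ooo--oo-oo--ooo-
oo--oo--oo--o--ooo--
o--oo--oo--oo-ooo--o
--oo--oo--oo--oo--oo
-oo--oo--oo--oo--oo-
position 4 holds -

-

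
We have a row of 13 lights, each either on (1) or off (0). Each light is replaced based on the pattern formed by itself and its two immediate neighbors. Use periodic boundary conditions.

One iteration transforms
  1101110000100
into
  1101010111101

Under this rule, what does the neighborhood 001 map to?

At position 9 the neighborhood is 001; the next row has 1 there.

1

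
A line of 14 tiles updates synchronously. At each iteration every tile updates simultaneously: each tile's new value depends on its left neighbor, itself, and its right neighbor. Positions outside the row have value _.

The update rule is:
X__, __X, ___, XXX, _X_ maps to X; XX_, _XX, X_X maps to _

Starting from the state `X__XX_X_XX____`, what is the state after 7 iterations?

XX_XXXXXX__X_X

XXX___X___XXXX
_X_XXXXXXX_XX_
XX__XXXXX____X
__XX_XXX_XXXXX
XX____X___XXX_
__XXXXXXXX_X_X
XX_XXXXXX__X_X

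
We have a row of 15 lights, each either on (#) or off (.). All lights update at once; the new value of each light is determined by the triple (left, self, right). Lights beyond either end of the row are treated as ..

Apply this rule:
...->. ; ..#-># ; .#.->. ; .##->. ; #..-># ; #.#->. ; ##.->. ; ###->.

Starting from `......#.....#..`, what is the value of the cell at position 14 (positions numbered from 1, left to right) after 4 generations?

generation 1: .....#.#...#.#.
generation 2: ....#...#.#...#
generation 3: ...#.#.#...#.#.
generation 4: ..#.....#.#...#
position 14 holds .

.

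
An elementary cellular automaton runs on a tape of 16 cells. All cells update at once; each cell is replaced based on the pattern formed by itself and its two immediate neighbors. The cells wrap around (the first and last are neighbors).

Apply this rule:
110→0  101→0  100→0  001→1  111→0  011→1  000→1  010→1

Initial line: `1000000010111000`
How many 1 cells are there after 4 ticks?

tick 1: 1011111110100011
tick 2: 0010000000101110
tick 3: 1110111111101000
tick 4: 1000100000001011
count of 1: 5

5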